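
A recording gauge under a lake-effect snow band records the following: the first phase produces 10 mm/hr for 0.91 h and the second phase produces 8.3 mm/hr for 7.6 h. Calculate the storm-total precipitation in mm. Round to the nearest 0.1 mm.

total ≈ 72.2 mm

Total = Σ Rᵢ Δtᵢ = 10 × 0.91 + 8.3 × 7.6
      = 9.1 + 63.08 = 72.2 mm.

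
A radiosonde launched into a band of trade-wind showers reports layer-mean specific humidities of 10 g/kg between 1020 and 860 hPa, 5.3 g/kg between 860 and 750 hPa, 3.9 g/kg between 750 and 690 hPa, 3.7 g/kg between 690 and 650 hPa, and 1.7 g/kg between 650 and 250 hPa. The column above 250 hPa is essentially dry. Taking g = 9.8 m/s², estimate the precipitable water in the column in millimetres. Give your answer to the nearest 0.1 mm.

PW ≈ 33.1 mm

Precipitable water is the column-integrated vapour mass per unit area: PW = (1/g) Σ q̄ Δp, with q in kg/kg and Δp in Pa (1 kg/m² of water = 1 mm).
Layer 1020–860 hPa: Δp = 160 hPa = 16000 Pa, q̄ = 0.01 kg/kg → 0.01 × 16000 / 9.8 = 16.33 mm
Layer 860–750 hPa: Δp = 110 hPa = 11000 Pa, q̄ = 0.0053 kg/kg → 0.0053 × 11000 / 9.8 = 5.95 mm
Layer 750–690 hPa: Δp = 60 hPa = 6000 Pa, q̄ = 0.0039 kg/kg → 0.0039 × 6000 / 9.8 = 2.39 mm
Layer 690–650 hPa: Δp = 40 hPa = 4000 Pa, q̄ = 0.0037 kg/kg → 0.0037 × 4000 / 9.8 = 1.51 mm
Layer 650–250 hPa: Δp = 400 hPa = 40000 Pa, q̄ = 0.0017 kg/kg → 0.0017 × 40000 / 9.8 = 6.94 mm
PW = 16.33 + 5.95 + 2.39 + 1.51 + 6.94 = 33.12 ≈ 33.1 mm.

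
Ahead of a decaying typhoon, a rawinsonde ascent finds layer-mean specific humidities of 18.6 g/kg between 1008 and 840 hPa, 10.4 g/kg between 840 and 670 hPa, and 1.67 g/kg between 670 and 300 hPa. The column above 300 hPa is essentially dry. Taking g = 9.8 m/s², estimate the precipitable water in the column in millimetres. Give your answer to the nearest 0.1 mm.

PW ≈ 56.2 mm

Precipitable water is the column-integrated vapour mass per unit area: PW = (1/g) Σ q̄ Δp, with q in kg/kg and Δp in Pa (1 kg/m² of water = 1 mm).
Layer 1008–840 hPa: Δp = 168 hPa = 16800 Pa, q̄ = 0.0186 kg/kg → 0.0186 × 16800 / 9.8 = 31.89 mm
Layer 840–670 hPa: Δp = 170 hPa = 17000 Pa, q̄ = 0.0104 kg/kg → 0.0104 × 17000 / 9.8 = 18.04 mm
Layer 670–300 hPa: Δp = 370 hPa = 37000 Pa, q̄ = 0.00167 kg/kg → 0.00167 × 37000 / 9.8 = 6.31 mm
PW = 31.89 + 18.04 + 6.31 = 56.24 ≈ 56.2 mm.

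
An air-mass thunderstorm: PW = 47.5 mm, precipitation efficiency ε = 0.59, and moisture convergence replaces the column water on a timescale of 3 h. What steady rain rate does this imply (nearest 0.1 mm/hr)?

R ≈ 9.3 mm/hr

Each overturning extracts ε × PW = 0.59 × 47.5 = 28.025 mm.
Rate = ε·PW / τ = 28.025 / 3 h = 9.3 mm/hr.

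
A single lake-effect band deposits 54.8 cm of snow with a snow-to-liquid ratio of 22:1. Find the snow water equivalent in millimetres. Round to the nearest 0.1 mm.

SWE ≈ 24.9 mm

SWE = snow depth / ratio = 54.8 cm / 22 = 2.491 cm = 24.9 mm.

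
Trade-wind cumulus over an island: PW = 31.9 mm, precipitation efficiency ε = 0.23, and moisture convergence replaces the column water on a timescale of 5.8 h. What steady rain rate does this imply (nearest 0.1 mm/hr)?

R ≈ 1.3 mm/hr

Each overturning extracts ε × PW = 0.23 × 31.9 = 7.337 mm.
Rate = ε·PW / τ = 7.337 / 5.8 h = 1.3 mm/hr.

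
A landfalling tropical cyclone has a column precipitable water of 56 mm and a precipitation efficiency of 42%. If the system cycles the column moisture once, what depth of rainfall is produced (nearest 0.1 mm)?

Rainfall = ε × PW = 0.42 × 56 = 23.5 mm.

rainfall ≈ 23.5 mm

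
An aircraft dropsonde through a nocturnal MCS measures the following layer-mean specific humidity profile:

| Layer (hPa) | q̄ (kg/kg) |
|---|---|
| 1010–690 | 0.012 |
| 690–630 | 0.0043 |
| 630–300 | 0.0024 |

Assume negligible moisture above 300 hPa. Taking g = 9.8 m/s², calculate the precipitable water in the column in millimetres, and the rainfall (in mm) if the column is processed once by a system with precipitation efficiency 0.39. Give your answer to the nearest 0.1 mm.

Precipitable water is the column-integrated vapour mass per unit area: PW = (1/g) Σ q̄ Δp, with q in kg/kg and Δp in Pa (1 kg/m² of water = 1 mm).
Layer 1010–690 hPa: Δp = 320 hPa = 32000 Pa, q̄ = 0.012 kg/kg → 0.012 × 32000 / 9.8 = 39.18 mm
Layer 690–630 hPa: Δp = 60 hPa = 6000 Pa, q̄ = 0.0043 kg/kg → 0.0043 × 6000 / 9.8 = 2.63 mm
Layer 630–300 hPa: Δp = 330 hPa = 33000 Pa, q̄ = 0.0024 kg/kg → 0.0024 × 33000 / 9.8 = 8.08 mm
PW = 39.18 + 2.63 + 8.08 = 49.89 ≈ 49.9 mm.
Rainfall = ε × PW = 0.39 × 49.9 = 19.5 mm.

PW ≈ 49.9 mm; rainfall ≈ 19.5 mm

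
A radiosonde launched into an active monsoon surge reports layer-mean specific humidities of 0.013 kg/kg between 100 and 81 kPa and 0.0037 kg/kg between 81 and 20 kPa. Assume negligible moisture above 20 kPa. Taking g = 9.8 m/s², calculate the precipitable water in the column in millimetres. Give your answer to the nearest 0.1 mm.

Precipitable water is the column-integrated vapour mass per unit area: PW = (1/g) Σ q̄ Δp, with q in kg/kg and Δp in Pa (1 kg/m² of water = 1 mm).
Layer 100–81 kPa: Δp = 190 hPa = 19000 Pa, q̄ = 0.013 kg/kg → 0.013 × 19000 / 9.8 = 25.20 mm
Layer 81–20 kPa: Δp = 610 hPa = 61000 Pa, q̄ = 0.0037 kg/kg → 0.0037 × 61000 / 9.8 = 23.03 mm
PW = 25.20 + 23.03 = 48.23 ≈ 48.2 mm.

PW ≈ 48.2 mm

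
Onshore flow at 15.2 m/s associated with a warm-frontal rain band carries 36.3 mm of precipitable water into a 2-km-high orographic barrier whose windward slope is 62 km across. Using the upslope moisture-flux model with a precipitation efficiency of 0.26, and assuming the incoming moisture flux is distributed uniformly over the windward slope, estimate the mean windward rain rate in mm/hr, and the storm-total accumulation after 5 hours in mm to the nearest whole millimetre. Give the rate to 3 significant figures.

R ≈ 8.33 mm/hr; total ≈ 42 mm

Incoming column moisture flux per unit ridge length: F = V × PW = 15.2 × 36.3 = 551.76 mm·m/s.
Spread over the 62 km slope with efficiency ε = 0.26: R = ε·F/W = 0.26 × 551.76 / 62000 m = 2.314e-03 mm/s.
R = 2.314e-03 × 3600 = 8.33 mm/hr.
Over 5 h: total = 8.33 × 5 = 41.65 ≈ 42 mm.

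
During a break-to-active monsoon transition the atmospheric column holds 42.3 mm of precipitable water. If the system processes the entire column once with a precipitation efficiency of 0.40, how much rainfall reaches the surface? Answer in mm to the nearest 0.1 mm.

rainfall ≈ 16.9 mm

Rainfall = ε × PW = 0.40 × 42.3 = 16.9 mm.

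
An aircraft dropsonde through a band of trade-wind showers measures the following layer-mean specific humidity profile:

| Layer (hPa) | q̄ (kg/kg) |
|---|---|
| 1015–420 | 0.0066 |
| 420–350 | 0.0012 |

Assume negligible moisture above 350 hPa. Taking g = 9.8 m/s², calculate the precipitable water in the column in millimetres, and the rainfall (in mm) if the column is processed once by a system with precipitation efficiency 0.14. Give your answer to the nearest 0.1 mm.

Precipitable water is the column-integrated vapour mass per unit area: PW = (1/g) Σ q̄ Δp, with q in kg/kg and Δp in Pa (1 kg/m² of water = 1 mm).
Layer 1015–420 hPa: Δp = 595 hPa = 59500 Pa, q̄ = 0.0066 kg/kg → 0.0066 × 59500 / 9.8 = 40.07 mm
Layer 420–350 hPa: Δp = 70 hPa = 7000 Pa, q̄ = 0.0012 kg/kg → 0.0012 × 7000 / 9.8 = 0.86 mm
PW = 40.07 + 0.86 = 40.93 ≈ 40.9 mm.
Rainfall = ε × PW = 0.14 × 40.9 = 5.7 mm.

PW ≈ 40.9 mm; rainfall ≈ 5.7 mm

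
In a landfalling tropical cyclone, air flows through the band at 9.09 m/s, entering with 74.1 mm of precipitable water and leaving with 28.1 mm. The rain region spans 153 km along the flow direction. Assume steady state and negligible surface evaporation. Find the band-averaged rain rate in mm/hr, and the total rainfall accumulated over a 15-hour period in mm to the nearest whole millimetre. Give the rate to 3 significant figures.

Column moisture flux per unit crosswind length is F = V × PW.
Inflow: F_in = 9.09 × 74.1 = 673.569 mm·m/s
Outflow: F_out = 9.09 × 28.1 = 255.429 mm·m/s
Steady-state rate R = (F_in − F_out)/L = (673.569 − 255.429) / 153000 m = 2.733e-03 mm/s.
R = 2.733e-03 × 3600 = 9.84 mm/hr.
Over 15 h: total = 9.84 × 15 = 147.6 ≈ 148 mm.

R ≈ 9.84 mm/hr; total ≈ 148 mm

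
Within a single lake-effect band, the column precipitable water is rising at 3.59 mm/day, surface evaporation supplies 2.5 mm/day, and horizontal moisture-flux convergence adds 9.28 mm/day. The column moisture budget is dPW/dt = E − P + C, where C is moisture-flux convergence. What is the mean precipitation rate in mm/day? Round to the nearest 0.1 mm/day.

P ≈ 8.2 mm/day

dPW/dt = +3.59 mm/day.
P = E + C − dPW/dt = 2.5 + (9.28) − (+3.59) = 8.2 mm/day.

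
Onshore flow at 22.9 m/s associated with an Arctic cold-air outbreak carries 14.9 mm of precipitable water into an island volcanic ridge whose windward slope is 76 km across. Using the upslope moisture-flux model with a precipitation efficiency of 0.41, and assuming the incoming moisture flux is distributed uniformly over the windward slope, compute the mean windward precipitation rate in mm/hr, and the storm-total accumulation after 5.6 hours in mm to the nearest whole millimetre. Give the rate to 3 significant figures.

Incoming column moisture flux per unit ridge length: F = V × PW = 22.9 × 14.9 = 341.21 mm·m/s.
Spread over the 76 km slope with efficiency ε = 0.41: R = ε·F/W = 0.41 × 341.21 / 76000 m = 1.841e-03 mm/s.
R = 1.841e-03 × 3600 = 6.63 mm/hr.
Over 5.6 h: total = 6.63 × 5.6 = 37.128 ≈ 37 mm.

R ≈ 6.63 mm/hr; total ≈ 37 mm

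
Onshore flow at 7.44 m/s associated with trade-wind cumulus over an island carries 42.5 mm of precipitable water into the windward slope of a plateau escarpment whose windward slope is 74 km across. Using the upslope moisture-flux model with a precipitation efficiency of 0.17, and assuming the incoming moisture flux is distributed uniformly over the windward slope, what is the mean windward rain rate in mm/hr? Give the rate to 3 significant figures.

Incoming column moisture flux per unit ridge length: F = V × PW = 7.44 × 42.5 = 316.2 mm·m/s.
Spread over the 74 km slope with efficiency ε = 0.17: R = ε·F/W = 0.17 × 316.2 / 74000 m = 7.264e-04 mm/s.
R = 7.264e-04 × 3600 = 2.62 mm/hr.

R ≈ 2.62 mm/hr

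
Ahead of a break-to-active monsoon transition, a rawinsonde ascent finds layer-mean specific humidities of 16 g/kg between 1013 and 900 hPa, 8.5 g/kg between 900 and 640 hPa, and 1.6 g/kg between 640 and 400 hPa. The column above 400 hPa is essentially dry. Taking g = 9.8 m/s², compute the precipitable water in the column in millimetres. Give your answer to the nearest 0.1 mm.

Precipitable water is the column-integrated vapour mass per unit area: PW = (1/g) Σ q̄ Δp, with q in kg/kg and Δp in Pa (1 kg/m² of water = 1 mm).
Layer 1013–900 hPa: Δp = 113 hPa = 11300 Pa, q̄ = 0.016 kg/kg → 0.016 × 11300 / 9.8 = 18.45 mm
Layer 900–640 hPa: Δp = 260 hPa = 26000 Pa, q̄ = 0.0085 kg/kg → 0.0085 × 26000 / 9.8 = 22.55 mm
Layer 640–400 hPa: Δp = 240 hPa = 24000 Pa, q̄ = 0.0016 kg/kg → 0.0016 × 24000 / 9.8 = 3.92 mm
PW = 18.45 + 22.55 + 3.92 = 44.92 ≈ 44.9 mm.

PW ≈ 44.9 mm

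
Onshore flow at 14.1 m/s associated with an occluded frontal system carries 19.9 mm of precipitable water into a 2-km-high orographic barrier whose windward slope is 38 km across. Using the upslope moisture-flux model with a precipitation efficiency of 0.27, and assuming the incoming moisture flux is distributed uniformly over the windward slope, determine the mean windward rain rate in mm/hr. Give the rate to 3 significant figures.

Incoming column moisture flux per unit ridge length: F = V × PW = 14.1 × 19.9 = 280.59 mm·m/s.
Spread over the 38 km slope with efficiency ε = 0.27: R = ε·F/W = 0.27 × 280.59 / 38000 m = 1.994e-03 mm/s.
R = 1.994e-03 × 3600 = 7.18 mm/hr.

R ≈ 7.18 mm/hr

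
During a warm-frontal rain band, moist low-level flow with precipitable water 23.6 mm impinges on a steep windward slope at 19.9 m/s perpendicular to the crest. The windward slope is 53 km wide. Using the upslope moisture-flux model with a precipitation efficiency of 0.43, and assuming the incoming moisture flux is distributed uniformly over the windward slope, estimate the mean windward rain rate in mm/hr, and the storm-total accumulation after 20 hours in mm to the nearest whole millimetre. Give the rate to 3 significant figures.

R ≈ 13.7 mm/hr; total ≈ 274 mm

Incoming column moisture flux per unit ridge length: F = V × PW = 19.9 × 23.6 = 469.64 mm·m/s.
Spread over the 53 km slope with efficiency ε = 0.43: R = ε·F/W = 0.43 × 469.64 / 53000 m = 3.810e-03 mm/s.
R = 3.810e-03 × 3600 = 13.7 mm/hr.
Over 20 h: total = 13.7 × 20 = 274 mm.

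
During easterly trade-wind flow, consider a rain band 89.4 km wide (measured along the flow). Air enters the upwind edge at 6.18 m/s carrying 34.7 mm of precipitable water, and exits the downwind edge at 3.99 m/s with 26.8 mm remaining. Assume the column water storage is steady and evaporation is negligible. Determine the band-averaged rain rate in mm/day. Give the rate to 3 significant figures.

Column moisture flux per unit crosswind length is F = V × PW.
Inflow: F_in = 6.18 × 34.7 = 214.446 mm·m/s
Outflow: F_out = 3.99 × 26.8 = 106.932 mm·m/s
Steady-state rate R = (F_in − F_out)/L = (214.446 − 106.932) / 89400 m = 1.203e-03 mm/s.
R = 1.203e-03 × 3600 × 24 = 104 mm/day.

R ≈ 104 mm/day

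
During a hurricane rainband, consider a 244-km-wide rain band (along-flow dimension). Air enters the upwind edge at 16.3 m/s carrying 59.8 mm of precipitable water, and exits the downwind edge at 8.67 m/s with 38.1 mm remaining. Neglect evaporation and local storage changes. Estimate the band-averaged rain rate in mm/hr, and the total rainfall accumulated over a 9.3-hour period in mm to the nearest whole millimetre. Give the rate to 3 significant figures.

Column moisture flux per unit crosswind length is F = V × PW.
Inflow: F_in = 16.3 × 59.8 = 974.74 mm·m/s
Outflow: F_out = 8.67 × 38.1 = 330.327 mm·m/s
Steady-state rate R = (F_in − F_out)/L = (974.74 − 330.327) / 244000 m = 2.641e-03 mm/s.
R = 2.641e-03 × 3600 = 9.51 mm/hr.
Over 9.3 h: total = 9.51 × 9.3 = 88.443 ≈ 88 mm.

R ≈ 9.51 mm/hr; total ≈ 88 mm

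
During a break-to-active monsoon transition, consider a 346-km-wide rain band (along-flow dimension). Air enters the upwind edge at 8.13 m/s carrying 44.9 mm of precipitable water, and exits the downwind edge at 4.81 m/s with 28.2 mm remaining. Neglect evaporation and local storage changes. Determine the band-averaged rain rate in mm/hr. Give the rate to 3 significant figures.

R ≈ 2.39 mm/hr

Column moisture flux per unit crosswind length is F = V × PW.
Inflow: F_in = 8.13 × 44.9 = 365.037 mm·m/s
Outflow: F_out = 4.81 × 28.2 = 135.642 mm·m/s
Steady-state rate R = (F_in − F_out)/L = (365.037 − 135.642) / 346000 m = 6.630e-04 mm/s.
R = 6.630e-04 × 3600 = 2.39 mm/hr.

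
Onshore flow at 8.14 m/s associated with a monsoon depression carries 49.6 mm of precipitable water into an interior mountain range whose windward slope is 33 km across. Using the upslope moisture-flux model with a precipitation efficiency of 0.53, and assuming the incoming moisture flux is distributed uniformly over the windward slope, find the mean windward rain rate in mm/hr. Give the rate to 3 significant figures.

Incoming column moisture flux per unit ridge length: F = V × PW = 8.14 × 49.6 = 403.744 mm·m/s.
Spread over the 33 km slope with efficiency ε = 0.53: R = ε·F/W = 0.53 × 403.744 / 33000 m = 6.484e-03 mm/s.
R = 6.484e-03 × 3600 = 23.3 mm/hr.

R ≈ 23.3 mm/hr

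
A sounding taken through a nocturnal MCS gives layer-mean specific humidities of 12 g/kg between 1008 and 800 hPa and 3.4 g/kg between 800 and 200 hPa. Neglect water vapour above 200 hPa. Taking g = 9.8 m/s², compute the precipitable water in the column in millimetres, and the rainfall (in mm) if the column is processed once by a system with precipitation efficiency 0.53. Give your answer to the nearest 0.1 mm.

Precipitable water is the column-integrated vapour mass per unit area: PW = (1/g) Σ q̄ Δp, with q in kg/kg and Δp in Pa (1 kg/m² of water = 1 mm).
Layer 1008–800 hPa: Δp = 208 hPa = 20800 Pa, q̄ = 0.012 kg/kg → 0.012 × 20800 / 9.8 = 25.47 mm
Layer 800–200 hPa: Δp = 600 hPa = 60000 Pa, q̄ = 0.0034 kg/kg → 0.0034 × 60000 / 9.8 = 20.82 mm
PW = 25.47 + 20.82 = 46.29 ≈ 46.3 mm.
Rainfall = ε × PW = 0.53 × 46.3 = 24.5 mm.

PW ≈ 46.3 mm; rainfall ≈ 24.5 mm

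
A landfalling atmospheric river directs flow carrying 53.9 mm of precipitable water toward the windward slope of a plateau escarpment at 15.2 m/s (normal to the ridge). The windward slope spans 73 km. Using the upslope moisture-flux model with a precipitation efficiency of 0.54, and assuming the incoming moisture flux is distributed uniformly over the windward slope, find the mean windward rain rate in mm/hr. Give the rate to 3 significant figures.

Incoming column moisture flux per unit ridge length: F = V × PW = 15.2 × 53.9 = 819.28 mm·m/s.
Spread over the 73 km slope with efficiency ε = 0.54: R = ε·F/W = 0.54 × 819.28 / 73000 m = 6.060e-03 mm/s.
R = 6.060e-03 × 3600 = 21.8 mm/hr.

R ≈ 21.8 mm/hr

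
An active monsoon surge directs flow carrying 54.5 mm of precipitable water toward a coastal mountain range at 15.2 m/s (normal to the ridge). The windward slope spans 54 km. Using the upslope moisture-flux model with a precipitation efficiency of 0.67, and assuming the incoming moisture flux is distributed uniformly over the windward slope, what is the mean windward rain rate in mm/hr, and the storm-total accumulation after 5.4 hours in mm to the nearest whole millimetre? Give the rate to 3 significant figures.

Incoming column moisture flux per unit ridge length: F = V × PW = 15.2 × 54.5 = 828.4 mm·m/s.
Spread over the 54 km slope with efficiency ε = 0.67: R = ε·F/W = 0.67 × 828.4 / 54000 m = 1.028e-02 mm/s.
R = 1.028e-02 × 3600 = 37.0 mm/hr.
Over 5.4 h: total = 37.0 × 5.4 = 199.8 ≈ 200 mm.

R ≈ 37.0 mm/hr; total ≈ 200 mm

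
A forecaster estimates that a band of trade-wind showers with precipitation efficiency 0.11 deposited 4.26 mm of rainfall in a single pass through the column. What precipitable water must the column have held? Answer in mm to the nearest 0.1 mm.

PW ≈ 38.7 mm

PW = rainfall / ε = 4.26 / 0.11 = 38.7 mm.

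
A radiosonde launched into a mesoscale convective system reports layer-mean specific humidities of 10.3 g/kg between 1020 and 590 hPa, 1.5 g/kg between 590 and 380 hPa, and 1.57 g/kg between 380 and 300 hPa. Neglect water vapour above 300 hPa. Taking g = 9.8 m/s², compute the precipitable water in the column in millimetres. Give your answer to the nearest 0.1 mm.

Precipitable water is the column-integrated vapour mass per unit area: PW = (1/g) Σ q̄ Δp, with q in kg/kg and Δp in Pa (1 kg/m² of water = 1 mm).
Layer 1020–590 hPa: Δp = 430 hPa = 43000 Pa, q̄ = 0.0103 kg/kg → 0.0103 × 43000 / 9.8 = 45.19 mm
Layer 590–380 hPa: Δp = 210 hPa = 21000 Pa, q̄ = 0.0015 kg/kg → 0.0015 × 21000 / 9.8 = 3.21 mm
Layer 380–300 hPa: Δp = 80 hPa = 8000 Pa, q̄ = 0.00157 kg/kg → 0.00157 × 8000 / 9.8 = 1.28 mm
PW = 45.19 + 3.21 + 1.28 = 49.68 ≈ 49.7 mm.

PW ≈ 49.7 mm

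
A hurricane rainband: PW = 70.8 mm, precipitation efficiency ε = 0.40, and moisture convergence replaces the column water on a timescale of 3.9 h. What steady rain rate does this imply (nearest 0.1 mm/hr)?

R ≈ 7.3 mm/hr

Each overturning extracts ε × PW = 0.40 × 70.8 = 28.32 mm.
Rate = ε·PW / τ = 28.32 / 3.9 h = 7.3 mm/hr.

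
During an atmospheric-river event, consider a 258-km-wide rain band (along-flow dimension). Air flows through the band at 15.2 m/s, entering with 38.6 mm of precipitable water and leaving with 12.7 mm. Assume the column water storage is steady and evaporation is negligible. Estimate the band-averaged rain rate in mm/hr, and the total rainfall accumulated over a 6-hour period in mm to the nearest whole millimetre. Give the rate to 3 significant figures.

Column moisture flux per unit crosswind length is F = V × PW.
Inflow: F_in = 15.2 × 38.6 = 586.72 mm·m/s
Outflow: F_out = 15.2 × 12.7 = 193.04 mm·m/s
Steady-state rate R = (F_in − F_out)/L = (586.72 − 193.04) / 258000 m = 1.526e-03 mm/s.
R = 1.526e-03 × 3600 = 5.49 mm/hr.
Over 6 h: total = 5.49 × 6 = 32.94 ≈ 33 mm.

R ≈ 5.49 mm/hr; total ≈ 33 mm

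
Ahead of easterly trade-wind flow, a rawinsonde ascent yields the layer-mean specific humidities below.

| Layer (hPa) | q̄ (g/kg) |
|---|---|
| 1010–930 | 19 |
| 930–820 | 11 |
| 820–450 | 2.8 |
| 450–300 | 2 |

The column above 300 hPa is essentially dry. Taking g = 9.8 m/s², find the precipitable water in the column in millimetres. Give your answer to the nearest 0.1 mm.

PW ≈ 41.5 mm

Precipitable water is the column-integrated vapour mass per unit area: PW = (1/g) Σ q̄ Δp, with q in kg/kg and Δp in Pa (1 kg/m² of water = 1 mm).
Layer 1010–930 hPa: Δp = 80 hPa = 8000 Pa, q̄ = 0.019 kg/kg → 0.019 × 8000 / 9.8 = 15.51 mm
Layer 930–820 hPa: Δp = 110 hPa = 11000 Pa, q̄ = 0.011 kg/kg → 0.011 × 11000 / 9.8 = 12.35 mm
Layer 820–450 hPa: Δp = 370 hPa = 37000 Pa, q̄ = 0.0028 kg/kg → 0.0028 × 37000 / 9.8 = 10.57 mm
Layer 450–300 hPa: Δp = 150 hPa = 15000 Pa, q̄ = 0.002 kg/kg → 0.002 × 15000 / 9.8 = 3.06 mm
PW = 15.51 + 12.35 + 10.57 + 3.06 = 41.49 ≈ 41.5 mm.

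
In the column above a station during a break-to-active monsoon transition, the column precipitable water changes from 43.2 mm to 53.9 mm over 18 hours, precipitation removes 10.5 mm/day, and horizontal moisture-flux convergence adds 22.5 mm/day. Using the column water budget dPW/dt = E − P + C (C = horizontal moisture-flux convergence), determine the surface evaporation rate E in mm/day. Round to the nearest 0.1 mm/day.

E ≈ 2.3 mm/day

dPW/dt = (53.9 − 43.2) mm / (18/24 day) = +14.267 mm/day.
E = dPW/dt + P − C = (+14.267) + 10.5 − (22.5) = 2.3 mm/day.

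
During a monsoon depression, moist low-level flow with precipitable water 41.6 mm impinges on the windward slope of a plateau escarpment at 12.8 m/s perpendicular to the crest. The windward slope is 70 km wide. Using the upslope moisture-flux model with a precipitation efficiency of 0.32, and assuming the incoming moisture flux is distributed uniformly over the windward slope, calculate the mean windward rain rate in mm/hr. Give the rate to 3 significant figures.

R ≈ 8.76 mm/hr

Incoming column moisture flux per unit ridge length: F = V × PW = 12.8 × 41.6 = 532.48 mm·m/s.
Spread over the 70 km slope with efficiency ε = 0.32: R = ε·F/W = 0.32 × 532.48 / 70000 m = 2.434e-03 mm/s.
R = 2.434e-03 × 3600 = 8.76 mm/hr.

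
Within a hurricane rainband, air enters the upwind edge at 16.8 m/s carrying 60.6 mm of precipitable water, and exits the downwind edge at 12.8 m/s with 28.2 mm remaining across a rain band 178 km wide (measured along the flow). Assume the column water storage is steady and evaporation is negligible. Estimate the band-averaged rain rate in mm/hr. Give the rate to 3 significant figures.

Column moisture flux per unit crosswind length is F = V × PW.
Inflow: F_in = 16.8 × 60.6 = 1018.08 mm·m/s
Outflow: F_out = 12.8 × 28.2 = 360.96 mm·m/s
Steady-state rate R = (F_in − F_out)/L = (1018.08 − 360.96) / 178000 m = 3.692e-03 mm/s.
R = 3.692e-03 × 3600 = 13.3 mm/hr.

R ≈ 13.3 mm/hr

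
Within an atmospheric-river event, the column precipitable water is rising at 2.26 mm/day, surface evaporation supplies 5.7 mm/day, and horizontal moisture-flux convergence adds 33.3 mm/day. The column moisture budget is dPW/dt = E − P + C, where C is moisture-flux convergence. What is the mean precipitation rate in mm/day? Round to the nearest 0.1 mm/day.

dPW/dt = +2.26 mm/day.
P = E + C − dPW/dt = 5.7 + (33.3) − (+2.26) = 36.7 mm/day.

P ≈ 36.7 mm/day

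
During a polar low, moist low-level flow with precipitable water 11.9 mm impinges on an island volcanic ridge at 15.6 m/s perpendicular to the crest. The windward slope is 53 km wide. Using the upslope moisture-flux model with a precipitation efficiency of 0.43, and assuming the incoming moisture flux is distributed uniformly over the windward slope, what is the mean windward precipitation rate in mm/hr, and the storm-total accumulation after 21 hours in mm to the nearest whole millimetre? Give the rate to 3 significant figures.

R ≈ 5.42 mm/hr; total ≈ 114 mm

Incoming column moisture flux per unit ridge length: F = V × PW = 15.6 × 11.9 = 185.64 mm·m/s.
Spread over the 53 km slope with efficiency ε = 0.43: R = ε·F/W = 0.43 × 185.64 / 53000 m = 1.506e-03 mm/s.
R = 1.506e-03 × 3600 = 5.42 mm/hr.
Over 21 h: total = 5.42 × 21 = 113.82 ≈ 114 mm.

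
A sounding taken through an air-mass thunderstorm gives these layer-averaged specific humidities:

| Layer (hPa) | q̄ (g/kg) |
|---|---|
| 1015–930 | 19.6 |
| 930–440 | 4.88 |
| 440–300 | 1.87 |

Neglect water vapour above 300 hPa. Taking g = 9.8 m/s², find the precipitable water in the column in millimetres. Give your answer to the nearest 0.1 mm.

Precipitable water is the column-integrated vapour mass per unit area: PW = (1/g) Σ q̄ Δp, with q in kg/kg and Δp in Pa (1 kg/m² of water = 1 mm).
Layer 1015–930 hPa: Δp = 85 hPa = 8500 Pa, q̄ = 0.0196 kg/kg → 0.0196 × 8500 / 9.8 = 17.00 mm
Layer 930–440 hPa: Δp = 490 hPa = 49000 Pa, q̄ = 0.00488 kg/kg → 0.00488 × 49000 / 9.8 = 24.40 mm
Layer 440–300 hPa: Δp = 140 hPa = 14000 Pa, q̄ = 0.00187 kg/kg → 0.00187 × 14000 / 9.8 = 2.67 mm
PW = 17.00 + 24.40 + 2.67 = 44.07 ≈ 44.1 mm.

PW ≈ 44.1 mm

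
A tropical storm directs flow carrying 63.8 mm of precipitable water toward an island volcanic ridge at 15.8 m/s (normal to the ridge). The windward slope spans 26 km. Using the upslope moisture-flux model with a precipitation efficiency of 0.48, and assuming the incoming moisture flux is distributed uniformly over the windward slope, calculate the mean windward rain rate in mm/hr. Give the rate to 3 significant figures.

Incoming column moisture flux per unit ridge length: F = V × PW = 15.8 × 63.8 = 1008.04 mm·m/s.
Spread over the 26 km slope with efficiency ε = 0.48: R = ε·F/W = 0.48 × 1008.04 / 26000 m = 1.861e-02 mm/s.
R = 1.861e-02 × 3600 = 67.0 mm/hr.

R ≈ 67.0 mm/hr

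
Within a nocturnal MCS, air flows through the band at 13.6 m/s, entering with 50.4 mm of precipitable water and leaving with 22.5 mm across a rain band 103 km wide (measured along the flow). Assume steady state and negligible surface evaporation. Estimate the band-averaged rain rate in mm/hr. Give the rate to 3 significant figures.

Column moisture flux per unit crosswind length is F = V × PW.
Inflow: F_in = 13.6 × 50.4 = 685.44 mm·m/s
Outflow: F_out = 13.6 × 22.5 = 306 mm·m/s
Steady-state rate R = (F_in − F_out)/L = (685.44 − 306) / 103000 m = 3.684e-03 mm/s.
R = 3.684e-03 × 3600 = 13.3 mm/hr.

R ≈ 13.3 mm/hr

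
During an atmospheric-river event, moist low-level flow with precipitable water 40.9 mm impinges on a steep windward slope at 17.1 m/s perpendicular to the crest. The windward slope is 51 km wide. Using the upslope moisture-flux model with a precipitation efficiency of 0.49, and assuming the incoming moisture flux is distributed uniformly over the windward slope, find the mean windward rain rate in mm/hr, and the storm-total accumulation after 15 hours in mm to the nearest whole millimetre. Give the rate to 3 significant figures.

Incoming column moisture flux per unit ridge length: F = V × PW = 17.1 × 40.9 = 699.39 mm·m/s.
Spread over the 51 km slope with efficiency ε = 0.49: R = ε·F/W = 0.49 × 699.39 / 51000 m = 6.720e-03 mm/s.
R = 6.720e-03 × 3600 = 24.2 mm/hr.
Over 15 h: total = 24.2 × 15 = 363 mm.

R ≈ 24.2 mm/hr; total ≈ 363 mm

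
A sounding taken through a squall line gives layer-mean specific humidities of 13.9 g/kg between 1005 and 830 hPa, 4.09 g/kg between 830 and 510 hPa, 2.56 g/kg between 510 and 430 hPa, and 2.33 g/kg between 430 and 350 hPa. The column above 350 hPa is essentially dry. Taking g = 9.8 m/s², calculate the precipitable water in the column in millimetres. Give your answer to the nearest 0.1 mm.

PW ≈ 42.2 mm

Precipitable water is the column-integrated vapour mass per unit area: PW = (1/g) Σ q̄ Δp, with q in kg/kg and Δp in Pa (1 kg/m² of water = 1 mm).
Layer 1005–830 hPa: Δp = 175 hPa = 17500 Pa, q̄ = 0.0139 kg/kg → 0.0139 × 17500 / 9.8 = 24.82 mm
Layer 830–510 hPa: Δp = 320 hPa = 32000 Pa, q̄ = 0.00409 kg/kg → 0.00409 × 32000 / 9.8 = 13.36 mm
Layer 510–430 hPa: Δp = 80 hPa = 8000 Pa, q̄ = 0.00256 kg/kg → 0.00256 × 8000 / 9.8 = 2.09 mm
Layer 430–350 hPa: Δp = 80 hPa = 8000 Pa, q̄ = 0.00233 kg/kg → 0.00233 × 8000 / 9.8 = 1.90 mm
PW = 24.82 + 13.36 + 2.09 + 1.90 = 42.17 ≈ 42.2 mm.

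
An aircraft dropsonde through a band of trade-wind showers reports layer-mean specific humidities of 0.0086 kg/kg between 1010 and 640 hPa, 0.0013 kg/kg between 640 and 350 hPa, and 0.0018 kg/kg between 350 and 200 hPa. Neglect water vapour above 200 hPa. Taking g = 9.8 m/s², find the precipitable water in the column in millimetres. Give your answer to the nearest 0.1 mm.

Precipitable water is the column-integrated vapour mass per unit area: PW = (1/g) Σ q̄ Δp, with q in kg/kg and Δp in Pa (1 kg/m² of water = 1 mm).
Layer 1010–640 hPa: Δp = 370 hPa = 37000 Pa, q̄ = 0.0086 kg/kg → 0.0086 × 37000 / 9.8 = 32.47 mm
Layer 640–350 hPa: Δp = 290 hPa = 29000 Pa, q̄ = 0.0013 kg/kg → 0.0013 × 29000 / 9.8 = 3.85 mm
Layer 350–200 hPa: Δp = 150 hPa = 15000 Pa, q̄ = 0.0018 kg/kg → 0.0018 × 15000 / 9.8 = 2.76 mm
PW = 32.47 + 3.85 + 2.76 = 39.08 ≈ 39.1 mm.

PW ≈ 39.1 mm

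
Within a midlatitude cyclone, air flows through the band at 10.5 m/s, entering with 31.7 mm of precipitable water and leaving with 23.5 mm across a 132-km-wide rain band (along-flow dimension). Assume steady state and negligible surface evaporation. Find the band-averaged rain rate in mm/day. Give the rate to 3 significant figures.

R ≈ 56.4 mm/day

Column moisture flux per unit crosswind length is F = V × PW.
Inflow: F_in = 10.5 × 31.7 = 332.85 mm·m/s
Outflow: F_out = 10.5 × 23.5 = 246.75 mm·m/s
Steady-state rate R = (F_in − F_out)/L = (332.85 − 246.75) / 132000 m = 6.523e-04 mm/s.
R = 6.523e-04 × 3600 × 24 = 56.4 mm/day.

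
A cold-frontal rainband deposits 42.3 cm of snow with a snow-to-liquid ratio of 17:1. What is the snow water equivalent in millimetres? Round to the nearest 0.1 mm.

SWE ≈ 24.9 mm

SWE = snow depth / ratio = 42.3 cm / 17 = 2.488 cm = 24.9 mm.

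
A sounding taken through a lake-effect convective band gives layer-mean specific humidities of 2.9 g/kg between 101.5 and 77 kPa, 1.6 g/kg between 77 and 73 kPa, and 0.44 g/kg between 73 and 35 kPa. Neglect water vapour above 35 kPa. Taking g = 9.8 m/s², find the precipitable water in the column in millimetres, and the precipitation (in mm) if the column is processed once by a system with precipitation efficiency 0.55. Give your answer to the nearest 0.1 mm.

Precipitable water is the column-integrated vapour mass per unit area: PW = (1/g) Σ q̄ Δp, with q in kg/kg and Δp in Pa (1 kg/m² of water = 1 mm).
Layer 101.5–77 kPa: Δp = 245 hPa = 24500 Pa, q̄ = 0.0029 kg/kg → 0.0029 × 24500 / 9.8 = 7.25 mm
Layer 77–73 kPa: Δp = 40 hPa = 4000 Pa, q̄ = 0.0016 kg/kg → 0.0016 × 4000 / 9.8 = 0.65 mm
Layer 73–35 kPa: Δp = 380 hPa = 38000 Pa, q̄ = 0.00044 kg/kg → 0.00044 × 38000 / 9.8 = 1.71 mm
PW = 7.25 + 0.65 + 1.71 = 9.61 ≈ 9.6 mm.
Precipitation = ε × PW = 0.55 × 9.6 = 5.3 mm.

PW ≈ 9.6 mm; precipitation ≈ 5.3 mm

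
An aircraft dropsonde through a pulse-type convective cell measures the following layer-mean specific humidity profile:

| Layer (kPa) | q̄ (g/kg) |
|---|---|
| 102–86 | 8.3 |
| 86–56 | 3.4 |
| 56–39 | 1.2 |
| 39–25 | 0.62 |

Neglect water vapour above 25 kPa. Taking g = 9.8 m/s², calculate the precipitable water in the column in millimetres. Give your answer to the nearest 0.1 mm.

PW ≈ 26.9 mm

Precipitable water is the column-integrated vapour mass per unit area: PW = (1/g) Σ q̄ Δp, with q in kg/kg and Δp in Pa (1 kg/m² of water = 1 mm).
Layer 102–86 kPa: Δp = 160 hPa = 16000 Pa, q̄ = 0.0083 kg/kg → 0.0083 × 16000 / 9.8 = 13.55 mm
Layer 86–56 kPa: Δp = 300 hPa = 30000 Pa, q̄ = 0.0034 kg/kg → 0.0034 × 30000 / 9.8 = 10.41 mm
Layer 56–39 kPa: Δp = 170 hPa = 17000 Pa, q̄ = 0.0012 kg/kg → 0.0012 × 17000 / 9.8 = 2.08 mm
Layer 39–25 kPa: Δp = 140 hPa = 14000 Pa, q̄ = 0.00062 kg/kg → 0.00062 × 14000 / 9.8 = 0.89 mm
PW = 13.55 + 10.41 + 2.08 + 0.89 = 26.93 ≈ 26.9 mm.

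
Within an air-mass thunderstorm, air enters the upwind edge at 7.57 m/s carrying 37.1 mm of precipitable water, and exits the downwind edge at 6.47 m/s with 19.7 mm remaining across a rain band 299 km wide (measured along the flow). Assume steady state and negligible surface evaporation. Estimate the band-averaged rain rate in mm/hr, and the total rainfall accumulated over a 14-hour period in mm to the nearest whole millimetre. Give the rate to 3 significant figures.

Column moisture flux per unit crosswind length is F = V × PW.
Inflow: F_in = 7.57 × 37.1 = 280.847 mm·m/s
Outflow: F_out = 6.47 × 19.7 = 127.459 mm·m/s
Steady-state rate R = (F_in − F_out)/L = (280.847 − 127.459) / 299000 m = 5.130e-04 mm/s.
R = 5.130e-04 × 3600 = 1.85 mm/hr.
Over 14 h: total = 1.85 × 14 = 25.9 ≈ 26 mm.

R ≈ 1.85 mm/hr; total ≈ 26 mm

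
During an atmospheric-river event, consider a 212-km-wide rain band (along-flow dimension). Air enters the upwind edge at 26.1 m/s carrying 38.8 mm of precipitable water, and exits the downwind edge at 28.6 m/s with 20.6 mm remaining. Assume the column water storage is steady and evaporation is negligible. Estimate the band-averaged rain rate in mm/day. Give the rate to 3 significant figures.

Column moisture flux per unit crosswind length is F = V × PW.
Inflow: F_in = 26.1 × 38.8 = 1012.68 mm·m/s
Outflow: F_out = 28.6 × 20.6 = 589.16 mm·m/s
Steady-state rate R = (F_in − F_out)/L = (1012.68 − 589.16) / 212000 m = 1.998e-03 mm/s.
R = 1.998e-03 × 3600 × 24 = 173 mm/day.

R ≈ 173 mm/day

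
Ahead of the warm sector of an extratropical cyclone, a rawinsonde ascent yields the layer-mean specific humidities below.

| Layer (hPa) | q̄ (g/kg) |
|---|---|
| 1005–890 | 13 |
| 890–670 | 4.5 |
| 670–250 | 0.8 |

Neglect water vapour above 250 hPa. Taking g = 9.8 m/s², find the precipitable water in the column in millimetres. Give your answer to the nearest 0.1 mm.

Precipitable water is the column-integrated vapour mass per unit area: PW = (1/g) Σ q̄ Δp, with q in kg/kg and Δp in Pa (1 kg/m² of water = 1 mm).
Layer 1005–890 hPa: Δp = 115 hPa = 11500 Pa, q̄ = 0.013 kg/kg → 0.013 × 11500 / 9.8 = 15.26 mm
Layer 890–670 hPa: Δp = 220 hPa = 22000 Pa, q̄ = 0.0045 kg/kg → 0.0045 × 22000 / 9.8 = 10.10 mm
Layer 670–250 hPa: Δp = 420 hPa = 42000 Pa, q̄ = 0.0008 kg/kg → 0.0008 × 42000 / 9.8 = 3.43 mm
PW = 15.26 + 10.10 + 3.43 = 28.79 ≈ 28.8 mm.

PW ≈ 28.8 mm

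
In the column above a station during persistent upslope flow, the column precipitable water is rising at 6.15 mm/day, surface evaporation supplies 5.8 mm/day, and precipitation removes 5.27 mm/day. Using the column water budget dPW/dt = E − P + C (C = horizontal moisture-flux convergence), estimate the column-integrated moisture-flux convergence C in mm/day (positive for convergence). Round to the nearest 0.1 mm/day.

dPW/dt = +6.15 mm/day.
C = dPW/dt − E + P = (+6.15) − 5.8 + 5.27 = 5.6 mm/day.

C ≈ 5.6 mm/day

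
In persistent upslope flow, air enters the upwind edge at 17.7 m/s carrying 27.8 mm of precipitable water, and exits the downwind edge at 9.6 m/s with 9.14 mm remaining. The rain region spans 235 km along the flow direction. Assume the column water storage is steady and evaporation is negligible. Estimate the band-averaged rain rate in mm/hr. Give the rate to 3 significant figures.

Column moisture flux per unit crosswind length is F = V × PW.
Inflow: F_in = 17.7 × 27.8 = 492.06 mm·m/s
Outflow: F_out = 9.6 × 9.14 = 87.744 mm·m/s
Steady-state rate R = (F_in − F_out)/L = (492.06 − 87.744) / 235000 m = 1.720e-03 mm/s.
R = 1.720e-03 × 3600 = 6.19 mm/hr.

R ≈ 6.19 mm/hr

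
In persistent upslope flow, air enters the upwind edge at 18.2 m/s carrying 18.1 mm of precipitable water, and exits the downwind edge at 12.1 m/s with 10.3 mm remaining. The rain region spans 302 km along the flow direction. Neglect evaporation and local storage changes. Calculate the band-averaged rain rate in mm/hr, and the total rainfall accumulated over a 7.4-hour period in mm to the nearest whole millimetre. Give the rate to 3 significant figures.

R ≈ 2.44 mm/hr; total ≈ 18 mm

Column moisture flux per unit crosswind length is F = V × PW.
Inflow: F_in = 18.2 × 18.1 = 329.42 mm·m/s
Outflow: F_out = 12.1 × 10.3 = 124.63 mm·m/s
Steady-state rate R = (F_in − F_out)/L = (329.42 − 124.63) / 302000 m = 6.781e-04 mm/s.
R = 6.781e-04 × 3600 = 2.44 mm/hr.
Over 7.4 h: total = 2.44 × 7.4 = 18.056 ≈ 18 mm.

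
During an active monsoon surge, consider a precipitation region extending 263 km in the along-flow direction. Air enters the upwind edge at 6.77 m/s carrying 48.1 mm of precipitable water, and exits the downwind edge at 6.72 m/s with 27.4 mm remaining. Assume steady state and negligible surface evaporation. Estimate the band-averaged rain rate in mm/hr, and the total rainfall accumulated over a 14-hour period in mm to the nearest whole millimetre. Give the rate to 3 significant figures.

Column moisture flux per unit crosswind length is F = V × PW.
Inflow: F_in = 6.77 × 48.1 = 325.637 mm·m/s
Outflow: F_out = 6.72 × 27.4 = 184.128 mm·m/s
Steady-state rate R = (F_in − F_out)/L = (325.637 − 184.128) / 263000 m = 5.381e-04 mm/s.
R = 5.381e-04 × 3600 = 1.94 mm/hr.
Over 14 h: total = 1.94 × 14 = 27.16 ≈ 27 mm.

R ≈ 1.94 mm/hr; total ≈ 27 mm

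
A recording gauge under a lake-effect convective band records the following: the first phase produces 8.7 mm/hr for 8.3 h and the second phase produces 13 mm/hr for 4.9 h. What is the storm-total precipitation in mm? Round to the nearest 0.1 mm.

total ≈ 135.9 mm

Total = Σ Rᵢ Δtᵢ = 8.7 × 8.3 + 13 × 4.9
      = 72.21 + 63.7 = 135.9 mm.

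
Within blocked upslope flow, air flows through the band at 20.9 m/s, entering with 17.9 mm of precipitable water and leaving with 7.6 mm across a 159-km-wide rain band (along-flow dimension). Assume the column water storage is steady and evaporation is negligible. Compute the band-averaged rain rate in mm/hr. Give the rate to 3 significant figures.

R ≈ 4.87 mm/hr

Column moisture flux per unit crosswind length is F = V × PW.
Inflow: F_in = 20.9 × 17.9 = 374.11 mm·m/s
Outflow: F_out = 20.9 × 7.6 = 158.84 mm·m/s
Steady-state rate R = (F_in − F_out)/L = (374.11 − 158.84) / 159000 m = 1.354e-03 mm/s.
R = 1.354e-03 × 3600 = 4.87 mm/hr.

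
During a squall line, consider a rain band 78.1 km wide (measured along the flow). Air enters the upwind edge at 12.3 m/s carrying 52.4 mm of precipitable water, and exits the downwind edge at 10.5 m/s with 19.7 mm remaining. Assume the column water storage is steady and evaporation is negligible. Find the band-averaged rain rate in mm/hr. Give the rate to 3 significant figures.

Column moisture flux per unit crosswind length is F = V × PW.
Inflow: F_in = 12.3 × 52.4 = 644.52 mm·m/s
Outflow: F_out = 10.5 × 19.7 = 206.85 mm·m/s
Steady-state rate R = (F_in − F_out)/L = (644.52 − 206.85) / 78100 m = 5.604e-03 mm/s.
R = 5.604e-03 × 3600 = 20.2 mm/hr.

R ≈ 20.2 mm/hr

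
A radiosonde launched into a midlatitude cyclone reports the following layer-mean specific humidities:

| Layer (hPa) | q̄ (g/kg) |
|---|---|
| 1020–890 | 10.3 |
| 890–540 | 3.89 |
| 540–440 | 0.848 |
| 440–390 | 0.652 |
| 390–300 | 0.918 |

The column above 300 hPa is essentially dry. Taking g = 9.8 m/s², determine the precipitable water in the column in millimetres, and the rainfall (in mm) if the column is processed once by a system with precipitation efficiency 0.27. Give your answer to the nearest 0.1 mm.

Precipitable water is the column-integrated vapour mass per unit area: PW = (1/g) Σ q̄ Δp, with q in kg/kg and Δp in Pa (1 kg/m² of water = 1 mm).
Layer 1020–890 hPa: Δp = 130 hPa = 13000 Pa, q̄ = 0.0103 kg/kg → 0.0103 × 13000 / 9.8 = 13.66 mm
Layer 890–540 hPa: Δp = 350 hPa = 35000 Pa, q̄ = 0.00389 kg/kg → 0.00389 × 35000 / 9.8 = 13.89 mm
Layer 540–440 hPa: Δp = 100 hPa = 10000 Pa, q̄ = 0.000848 kg/kg → 0.000848 × 10000 / 9.8 = 0.87 mm
Layer 440–390 hPa: Δp = 50 hPa = 5000 Pa, q̄ = 0.000652 kg/kg → 0.000652 × 5000 / 9.8 = 0.33 mm
Layer 390–300 hPa: Δp = 90 hPa = 9000 Pa, q̄ = 0.000918 kg/kg → 0.000918 × 9000 / 9.8 = 0.84 mm
PW = 13.66 + 13.89 + 0.87 + 0.33 + 0.84 = 29.59 ≈ 29.6 mm.
Rainfall = ε × PW = 0.27 × 29.6 = 8.0 mm.

PW ≈ 29.6 mm; rainfall ≈ 8.0 mm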